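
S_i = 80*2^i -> [80, 160, 320, 640, 1280]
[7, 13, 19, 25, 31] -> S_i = 7 + 6*i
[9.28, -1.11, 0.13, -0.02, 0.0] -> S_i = 9.28*(-0.12)^i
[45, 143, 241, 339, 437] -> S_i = 45 + 98*i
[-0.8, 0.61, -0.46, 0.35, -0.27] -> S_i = -0.80*(-0.76)^i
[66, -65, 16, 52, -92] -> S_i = Random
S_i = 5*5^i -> [5, 25, 125, 625, 3125]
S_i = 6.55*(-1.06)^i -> [6.55, -6.94, 7.36, -7.8, 8.27]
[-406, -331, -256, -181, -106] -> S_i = -406 + 75*i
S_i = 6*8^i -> [6, 48, 384, 3072, 24576]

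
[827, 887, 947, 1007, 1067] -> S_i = 827 + 60*i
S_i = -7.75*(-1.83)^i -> [-7.75, 14.18, -25.95, 47.5, -86.92]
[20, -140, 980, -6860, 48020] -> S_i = 20*-7^i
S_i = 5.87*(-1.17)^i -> [5.87, -6.87, 8.04, -9.4, 11.0]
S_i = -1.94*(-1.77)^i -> [-1.94, 3.43, -6.08, 10.76, -19.04]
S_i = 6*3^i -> [6, 18, 54, 162, 486]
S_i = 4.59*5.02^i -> [4.59, 23.04, 115.67, 580.66, 2914.93]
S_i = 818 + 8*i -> [818, 826, 834, 842, 850]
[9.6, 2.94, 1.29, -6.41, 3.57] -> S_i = Random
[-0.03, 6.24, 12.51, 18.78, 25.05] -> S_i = -0.03 + 6.27*i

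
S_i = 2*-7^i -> [2, -14, 98, -686, 4802]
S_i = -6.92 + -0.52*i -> [-6.92, -7.44, -7.96, -8.48, -9.0]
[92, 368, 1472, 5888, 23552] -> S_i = 92*4^i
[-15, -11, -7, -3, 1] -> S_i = -15 + 4*i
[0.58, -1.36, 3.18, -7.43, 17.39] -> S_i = 0.58*(-2.34)^i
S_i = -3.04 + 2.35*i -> [-3.04, -0.69, 1.66, 4.01, 6.36]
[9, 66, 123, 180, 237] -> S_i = 9 + 57*i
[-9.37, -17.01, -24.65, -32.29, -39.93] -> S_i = -9.37 + -7.64*i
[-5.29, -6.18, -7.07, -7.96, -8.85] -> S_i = -5.29 + -0.89*i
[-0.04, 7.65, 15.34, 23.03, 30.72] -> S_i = -0.04 + 7.69*i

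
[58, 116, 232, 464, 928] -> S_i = 58*2^i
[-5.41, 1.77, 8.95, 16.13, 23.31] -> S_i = -5.41 + 7.18*i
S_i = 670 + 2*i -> [670, 672, 674, 676, 678]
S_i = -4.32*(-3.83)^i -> [-4.32, 16.55, -63.37, 242.71, -929.56]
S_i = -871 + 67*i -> [-871, -804, -737, -670, -603]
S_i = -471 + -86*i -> [-471, -557, -643, -729, -815]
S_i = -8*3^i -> [-8, -24, -72, -216, -648]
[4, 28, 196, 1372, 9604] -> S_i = 4*7^i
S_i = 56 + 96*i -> [56, 152, 248, 344, 440]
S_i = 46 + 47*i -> [46, 93, 140, 187, 234]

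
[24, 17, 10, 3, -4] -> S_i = 24 + -7*i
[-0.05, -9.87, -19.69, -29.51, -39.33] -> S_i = -0.05 + -9.82*i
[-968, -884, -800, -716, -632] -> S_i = -968 + 84*i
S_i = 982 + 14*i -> [982, 996, 1010, 1024, 1038]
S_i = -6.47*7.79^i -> [-6.47, -50.4, -392.63, -3058.56, -23826.16]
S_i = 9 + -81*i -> [9, -72, -153, -234, -315]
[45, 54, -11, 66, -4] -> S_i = Random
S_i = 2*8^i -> [2, 16, 128, 1024, 8192]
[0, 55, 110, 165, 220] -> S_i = 0 + 55*i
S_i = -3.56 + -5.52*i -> [-3.56, -9.08, -14.6, -20.12, -25.64]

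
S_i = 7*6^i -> [7, 42, 252, 1512, 9072]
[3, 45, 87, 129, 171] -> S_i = 3 + 42*i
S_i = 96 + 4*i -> [96, 100, 104, 108, 112]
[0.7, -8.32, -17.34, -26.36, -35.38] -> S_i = 0.70 + -9.02*i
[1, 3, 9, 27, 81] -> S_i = 1*3^i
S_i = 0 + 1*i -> [0, 1, 2, 3, 4]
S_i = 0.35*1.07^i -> [0.35, 0.37, 0.4, 0.43, 0.46]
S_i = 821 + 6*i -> [821, 827, 833, 839, 845]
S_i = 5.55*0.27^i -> [5.55, 1.5, 0.4, 0.11, 0.03]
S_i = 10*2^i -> [10, 20, 40, 80, 160]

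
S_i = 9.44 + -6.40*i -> [9.44, 3.04, -3.36, -9.76, -16.16]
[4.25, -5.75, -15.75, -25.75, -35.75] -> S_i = 4.25 + -10.00*i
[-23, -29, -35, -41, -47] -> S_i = -23 + -6*i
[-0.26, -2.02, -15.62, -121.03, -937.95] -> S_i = -0.26*7.75^i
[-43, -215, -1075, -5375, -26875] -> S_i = -43*5^i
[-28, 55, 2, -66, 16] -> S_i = Random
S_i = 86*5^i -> [86, 430, 2150, 10750, 53750]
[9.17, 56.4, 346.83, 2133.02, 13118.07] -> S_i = 9.17*6.15^i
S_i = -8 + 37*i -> [-8, 29, 66, 103, 140]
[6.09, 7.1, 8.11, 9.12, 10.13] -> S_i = 6.09 + 1.01*i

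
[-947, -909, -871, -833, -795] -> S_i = -947 + 38*i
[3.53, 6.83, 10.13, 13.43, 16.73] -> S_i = 3.53 + 3.30*i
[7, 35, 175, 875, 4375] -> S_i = 7*5^i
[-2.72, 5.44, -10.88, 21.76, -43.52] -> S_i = -2.72*(-2.00)^i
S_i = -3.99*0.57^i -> [-3.99, -2.27, -1.3, -0.74, -0.42]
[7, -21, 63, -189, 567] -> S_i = 7*-3^i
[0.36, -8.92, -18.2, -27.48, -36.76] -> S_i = 0.36 + -9.28*i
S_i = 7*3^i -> [7, 21, 63, 189, 567]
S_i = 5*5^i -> [5, 25, 125, 625, 3125]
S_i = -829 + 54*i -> [-829, -775, -721, -667, -613]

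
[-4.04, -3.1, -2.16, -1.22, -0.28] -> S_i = -4.04 + 0.94*i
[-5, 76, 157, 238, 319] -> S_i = -5 + 81*i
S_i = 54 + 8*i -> [54, 62, 70, 78, 86]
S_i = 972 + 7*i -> [972, 979, 986, 993, 1000]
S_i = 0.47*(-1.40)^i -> [0.47, -0.66, 0.92, -1.29, 1.81]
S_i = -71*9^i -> [-71, -639, -5751, -51759, -465831]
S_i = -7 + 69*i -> [-7, 62, 131, 200, 269]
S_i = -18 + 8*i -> [-18, -10, -2, 6, 14]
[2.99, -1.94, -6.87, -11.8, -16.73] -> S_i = 2.99 + -4.93*i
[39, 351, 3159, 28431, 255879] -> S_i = 39*9^i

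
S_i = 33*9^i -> [33, 297, 2673, 24057, 216513]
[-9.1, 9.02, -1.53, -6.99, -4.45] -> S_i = Random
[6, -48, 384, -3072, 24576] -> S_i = 6*-8^i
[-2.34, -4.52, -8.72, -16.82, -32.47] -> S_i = -2.34*1.93^i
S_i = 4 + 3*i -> [4, 7, 10, 13, 16]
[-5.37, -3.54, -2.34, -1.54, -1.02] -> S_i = -5.37*0.66^i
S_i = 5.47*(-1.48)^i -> [5.47, -8.1, 11.98, -17.73, 26.24]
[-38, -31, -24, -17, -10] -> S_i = -38 + 7*i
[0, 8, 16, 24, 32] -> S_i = 0 + 8*i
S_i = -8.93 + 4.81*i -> [-8.93, -4.12, 0.69, 5.5, 10.31]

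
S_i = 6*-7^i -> [6, -42, 294, -2058, 14406]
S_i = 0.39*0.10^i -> [0.39, 0.04, 0.0, 0.0, 0.0]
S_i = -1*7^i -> [-1, -7, -49, -343, -2401]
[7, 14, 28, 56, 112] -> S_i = 7*2^i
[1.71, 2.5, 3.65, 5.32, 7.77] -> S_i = 1.71*1.46^i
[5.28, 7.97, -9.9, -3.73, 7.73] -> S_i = Random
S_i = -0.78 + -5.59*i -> [-0.78, -6.37, -11.96, -17.55, -23.14]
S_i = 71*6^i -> [71, 426, 2556, 15336, 92016]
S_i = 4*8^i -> [4, 32, 256, 2048, 16384]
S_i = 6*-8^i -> [6, -48, 384, -3072, 24576]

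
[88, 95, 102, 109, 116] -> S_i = 88 + 7*i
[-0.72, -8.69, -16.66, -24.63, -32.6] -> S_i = -0.72 + -7.97*i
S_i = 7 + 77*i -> [7, 84, 161, 238, 315]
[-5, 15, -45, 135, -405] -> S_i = -5*-3^i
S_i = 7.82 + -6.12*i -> [7.82, 1.7, -4.42, -10.54, -16.66]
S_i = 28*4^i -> [28, 112, 448, 1792, 7168]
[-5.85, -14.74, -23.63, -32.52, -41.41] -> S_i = -5.85 + -8.89*i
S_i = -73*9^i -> [-73, -657, -5913, -53217, -478953]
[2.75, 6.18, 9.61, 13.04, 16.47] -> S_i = 2.75 + 3.43*i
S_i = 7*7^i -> [7, 49, 343, 2401, 16807]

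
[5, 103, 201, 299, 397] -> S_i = 5 + 98*i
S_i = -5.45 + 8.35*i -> [-5.45, 2.9, 11.25, 19.6, 27.95]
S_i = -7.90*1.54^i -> [-7.9, -12.17, -18.74, -28.85, -44.43]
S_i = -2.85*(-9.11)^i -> [-2.85, 25.96, -236.53, 2154.77, -19629.91]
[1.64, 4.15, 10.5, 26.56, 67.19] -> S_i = 1.64*2.53^i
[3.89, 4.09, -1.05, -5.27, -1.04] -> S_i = Random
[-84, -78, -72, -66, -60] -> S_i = -84 + 6*i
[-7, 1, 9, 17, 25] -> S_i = -7 + 8*i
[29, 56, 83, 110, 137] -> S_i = 29 + 27*i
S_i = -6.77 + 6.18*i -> [-6.77, -0.59, 5.59, 11.77, 17.95]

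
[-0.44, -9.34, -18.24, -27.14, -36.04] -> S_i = -0.44 + -8.90*i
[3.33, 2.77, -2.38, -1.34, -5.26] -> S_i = Random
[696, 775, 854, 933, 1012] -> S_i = 696 + 79*i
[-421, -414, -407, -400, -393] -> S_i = -421 + 7*i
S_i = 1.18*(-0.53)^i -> [1.18, -0.63, 0.33, -0.18, 0.09]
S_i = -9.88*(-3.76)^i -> [-9.88, 37.15, -139.68, 525.19, -1974.73]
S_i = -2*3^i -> [-2, -6, -18, -54, -162]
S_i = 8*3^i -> [8, 24, 72, 216, 648]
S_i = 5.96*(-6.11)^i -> [5.96, -36.42, 222.5, -1359.47, 8306.37]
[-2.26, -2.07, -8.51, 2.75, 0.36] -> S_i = Random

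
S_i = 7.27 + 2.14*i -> [7.27, 9.41, 11.55, 13.69, 15.83]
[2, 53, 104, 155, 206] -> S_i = 2 + 51*i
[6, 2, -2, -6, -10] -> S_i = 6 + -4*i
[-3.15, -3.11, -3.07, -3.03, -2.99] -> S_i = -3.15 + 0.04*i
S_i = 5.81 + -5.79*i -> [5.81, 0.02, -5.77, -11.56, -17.35]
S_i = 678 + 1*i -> [678, 679, 680, 681, 682]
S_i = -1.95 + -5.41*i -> [-1.95, -7.36, -12.77, -18.18, -23.59]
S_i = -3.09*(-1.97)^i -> [-3.09, 6.09, -11.99, 23.62, -46.54]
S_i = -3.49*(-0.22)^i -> [-3.49, 0.77, -0.17, 0.04, -0.01]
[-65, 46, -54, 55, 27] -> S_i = Random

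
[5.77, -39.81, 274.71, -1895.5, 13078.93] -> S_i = 5.77*(-6.90)^i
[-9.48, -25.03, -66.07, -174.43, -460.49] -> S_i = -9.48*2.64^i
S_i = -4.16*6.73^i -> [-4.16, -28.0, -188.42, -1268.06, -8534.02]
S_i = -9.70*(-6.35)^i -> [-9.7, 61.59, -391.13, 2483.66, -15771.27]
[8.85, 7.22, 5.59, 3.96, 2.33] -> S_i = 8.85 + -1.63*i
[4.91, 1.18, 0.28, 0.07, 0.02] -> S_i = 4.91*0.24^i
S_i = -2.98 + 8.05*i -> [-2.98, 5.07, 13.12, 21.17, 29.22]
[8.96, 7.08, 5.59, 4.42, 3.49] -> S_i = 8.96*0.79^i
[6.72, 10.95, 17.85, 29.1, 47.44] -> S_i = 6.72*1.63^i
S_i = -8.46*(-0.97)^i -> [-8.46, 8.21, -7.96, 7.72, -7.49]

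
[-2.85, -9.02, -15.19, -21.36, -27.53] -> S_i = -2.85 + -6.17*i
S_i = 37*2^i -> [37, 74, 148, 296, 592]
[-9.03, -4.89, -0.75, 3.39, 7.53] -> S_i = -9.03 + 4.14*i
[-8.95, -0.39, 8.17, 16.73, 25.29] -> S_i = -8.95 + 8.56*i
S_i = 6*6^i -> [6, 36, 216, 1296, 7776]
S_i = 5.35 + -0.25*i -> [5.35, 5.1, 4.85, 4.6, 4.35]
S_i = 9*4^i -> [9, 36, 144, 576, 2304]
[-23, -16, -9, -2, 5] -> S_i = -23 + 7*i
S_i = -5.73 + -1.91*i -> [-5.73, -7.64, -9.55, -11.46, -13.37]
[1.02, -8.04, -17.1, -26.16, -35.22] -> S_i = 1.02 + -9.06*i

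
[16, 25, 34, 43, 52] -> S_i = 16 + 9*i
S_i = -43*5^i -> [-43, -215, -1075, -5375, -26875]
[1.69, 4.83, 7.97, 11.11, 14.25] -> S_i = 1.69 + 3.14*i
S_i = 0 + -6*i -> [0, -6, -12, -18, -24]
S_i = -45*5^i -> [-45, -225, -1125, -5625, -28125]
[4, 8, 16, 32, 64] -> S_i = 4*2^i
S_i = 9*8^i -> [9, 72, 576, 4608, 36864]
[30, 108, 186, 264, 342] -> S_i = 30 + 78*i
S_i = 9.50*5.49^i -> [9.5, 52.16, 286.33, 1571.96, 8630.04]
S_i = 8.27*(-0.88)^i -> [8.27, -7.28, 6.4, -5.64, 4.96]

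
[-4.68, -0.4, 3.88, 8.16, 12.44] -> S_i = -4.68 + 4.28*i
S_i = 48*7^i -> [48, 336, 2352, 16464, 115248]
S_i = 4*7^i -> [4, 28, 196, 1372, 9604]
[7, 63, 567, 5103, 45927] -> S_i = 7*9^i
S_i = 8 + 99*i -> [8, 107, 206, 305, 404]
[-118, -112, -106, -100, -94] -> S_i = -118 + 6*i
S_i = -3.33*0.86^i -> [-3.33, -2.86, -2.46, -2.12, -1.82]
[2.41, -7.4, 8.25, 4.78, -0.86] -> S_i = Random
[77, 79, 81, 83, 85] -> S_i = 77 + 2*i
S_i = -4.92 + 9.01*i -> [-4.92, 4.09, 13.1, 22.11, 31.12]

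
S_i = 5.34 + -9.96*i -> [5.34, -4.62, -14.58, -24.54, -34.5]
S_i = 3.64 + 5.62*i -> [3.64, 9.26, 14.88, 20.5, 26.12]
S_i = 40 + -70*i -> [40, -30, -100, -170, -240]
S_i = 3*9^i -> [3, 27, 243, 2187, 19683]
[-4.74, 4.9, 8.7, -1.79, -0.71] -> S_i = Random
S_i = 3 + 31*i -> [3, 34, 65, 96, 127]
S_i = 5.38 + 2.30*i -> [5.38, 7.68, 9.98, 12.28, 14.58]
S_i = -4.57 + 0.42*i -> [-4.57, -4.15, -3.73, -3.31, -2.89]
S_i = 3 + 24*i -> [3, 27, 51, 75, 99]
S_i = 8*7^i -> [8, 56, 392, 2744, 19208]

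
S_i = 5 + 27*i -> [5, 32, 59, 86, 113]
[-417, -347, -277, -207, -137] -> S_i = -417 + 70*i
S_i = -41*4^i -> [-41, -164, -656, -2624, -10496]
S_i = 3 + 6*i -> [3, 9, 15, 21, 27]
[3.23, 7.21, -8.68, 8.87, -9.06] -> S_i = Random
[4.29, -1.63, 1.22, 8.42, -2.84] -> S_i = Random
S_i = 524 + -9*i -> [524, 515, 506, 497, 488]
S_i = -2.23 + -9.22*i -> [-2.23, -11.45, -20.67, -29.89, -39.11]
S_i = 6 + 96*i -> [6, 102, 198, 294, 390]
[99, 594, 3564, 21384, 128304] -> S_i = 99*6^i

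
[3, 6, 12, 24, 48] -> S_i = 3*2^i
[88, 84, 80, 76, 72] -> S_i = 88 + -4*i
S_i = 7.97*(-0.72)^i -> [7.97, -5.74, 4.13, -2.97, 2.14]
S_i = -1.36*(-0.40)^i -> [-1.36, 0.54, -0.22, 0.09, -0.03]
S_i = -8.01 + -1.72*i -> [-8.01, -9.73, -11.45, -13.17, -14.89]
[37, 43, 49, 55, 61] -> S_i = 37 + 6*i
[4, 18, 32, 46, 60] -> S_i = 4 + 14*i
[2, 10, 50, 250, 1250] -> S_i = 2*5^i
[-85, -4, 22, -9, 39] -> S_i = Random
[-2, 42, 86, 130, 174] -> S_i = -2 + 44*i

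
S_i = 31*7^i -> [31, 217, 1519, 10633, 74431]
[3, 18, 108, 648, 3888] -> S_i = 3*6^i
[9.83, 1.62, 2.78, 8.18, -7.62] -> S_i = Random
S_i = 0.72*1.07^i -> [0.72, 0.77, 0.82, 0.88, 0.94]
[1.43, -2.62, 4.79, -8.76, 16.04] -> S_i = 1.43*(-1.83)^i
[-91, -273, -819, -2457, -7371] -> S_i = -91*3^i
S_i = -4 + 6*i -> [-4, 2, 8, 14, 20]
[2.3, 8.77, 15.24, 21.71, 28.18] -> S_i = 2.30 + 6.47*i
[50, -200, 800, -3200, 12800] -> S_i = 50*-4^i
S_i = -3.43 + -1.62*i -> [-3.43, -5.05, -6.67, -8.29, -9.91]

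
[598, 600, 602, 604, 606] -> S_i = 598 + 2*i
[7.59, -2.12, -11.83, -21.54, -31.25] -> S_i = 7.59 + -9.71*i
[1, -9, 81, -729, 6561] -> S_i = 1*-9^i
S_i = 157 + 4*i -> [157, 161, 165, 169, 173]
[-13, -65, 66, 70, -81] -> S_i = Random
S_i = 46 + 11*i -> [46, 57, 68, 79, 90]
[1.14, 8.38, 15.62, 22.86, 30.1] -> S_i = 1.14 + 7.24*i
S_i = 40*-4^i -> [40, -160, 640, -2560, 10240]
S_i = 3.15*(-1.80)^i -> [3.15, -5.67, 10.21, -18.37, 33.07]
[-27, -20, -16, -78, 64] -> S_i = Random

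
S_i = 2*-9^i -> [2, -18, 162, -1458, 13122]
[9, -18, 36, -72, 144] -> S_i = 9*-2^i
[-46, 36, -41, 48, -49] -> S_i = Random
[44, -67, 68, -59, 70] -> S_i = Random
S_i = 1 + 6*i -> [1, 7, 13, 19, 25]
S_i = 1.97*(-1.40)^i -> [1.97, -2.76, 3.86, -5.41, 7.57]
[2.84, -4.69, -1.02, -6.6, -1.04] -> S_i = Random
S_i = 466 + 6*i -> [466, 472, 478, 484, 490]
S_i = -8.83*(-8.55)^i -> [-8.83, 75.5, -645.5, 5518.98, -47187.3]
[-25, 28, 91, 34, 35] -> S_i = Random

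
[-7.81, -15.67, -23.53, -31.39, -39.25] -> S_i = -7.81 + -7.86*i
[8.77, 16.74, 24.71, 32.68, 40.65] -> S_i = 8.77 + 7.97*i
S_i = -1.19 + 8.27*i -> [-1.19, 7.08, 15.35, 23.62, 31.89]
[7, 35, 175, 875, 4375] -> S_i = 7*5^i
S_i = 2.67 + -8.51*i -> [2.67, -5.84, -14.35, -22.86, -31.37]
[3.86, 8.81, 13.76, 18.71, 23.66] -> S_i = 3.86 + 4.95*i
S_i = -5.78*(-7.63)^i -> [-5.78, 44.1, -336.49, 2567.45, -19589.62]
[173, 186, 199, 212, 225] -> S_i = 173 + 13*i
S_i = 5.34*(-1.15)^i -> [5.34, -6.14, 7.06, -8.12, 9.34]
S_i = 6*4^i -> [6, 24, 96, 384, 1536]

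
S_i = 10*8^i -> [10, 80, 640, 5120, 40960]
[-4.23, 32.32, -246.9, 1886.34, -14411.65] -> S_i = -4.23*(-7.64)^i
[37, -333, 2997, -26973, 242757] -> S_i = 37*-9^i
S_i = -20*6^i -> [-20, -120, -720, -4320, -25920]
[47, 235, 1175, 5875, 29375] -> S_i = 47*5^i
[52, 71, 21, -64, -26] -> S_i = Random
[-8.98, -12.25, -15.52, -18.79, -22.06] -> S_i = -8.98 + -3.27*i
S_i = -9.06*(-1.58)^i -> [-9.06, 14.31, -22.62, 35.74, -56.46]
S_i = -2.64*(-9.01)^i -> [-2.64, 23.79, -214.32, 1930.98, -17398.15]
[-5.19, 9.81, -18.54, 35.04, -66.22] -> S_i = -5.19*(-1.89)^i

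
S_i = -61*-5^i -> [-61, 305, -1525, 7625, -38125]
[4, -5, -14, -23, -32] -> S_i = 4 + -9*i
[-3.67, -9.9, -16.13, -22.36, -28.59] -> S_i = -3.67 + -6.23*i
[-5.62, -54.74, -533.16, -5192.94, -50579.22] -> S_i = -5.62*9.74^i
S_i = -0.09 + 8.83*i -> [-0.09, 8.74, 17.57, 26.4, 35.23]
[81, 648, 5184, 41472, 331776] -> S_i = 81*8^i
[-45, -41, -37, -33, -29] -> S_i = -45 + 4*i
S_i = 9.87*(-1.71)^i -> [9.87, -16.88, 28.86, -49.35, 84.39]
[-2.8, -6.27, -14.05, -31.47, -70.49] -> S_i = -2.80*2.24^i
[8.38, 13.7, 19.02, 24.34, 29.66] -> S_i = 8.38 + 5.32*i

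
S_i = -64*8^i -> [-64, -512, -4096, -32768, -262144]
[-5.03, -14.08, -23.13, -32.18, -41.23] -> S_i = -5.03 + -9.05*i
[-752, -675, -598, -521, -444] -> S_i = -752 + 77*i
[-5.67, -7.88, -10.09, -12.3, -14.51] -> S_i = -5.67 + -2.21*i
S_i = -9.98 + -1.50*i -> [-9.98, -11.48, -12.98, -14.48, -15.98]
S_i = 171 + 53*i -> [171, 224, 277, 330, 383]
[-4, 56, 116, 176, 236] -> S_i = -4 + 60*i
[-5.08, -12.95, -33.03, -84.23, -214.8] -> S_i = -5.08*2.55^i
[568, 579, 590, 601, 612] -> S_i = 568 + 11*i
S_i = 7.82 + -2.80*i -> [7.82, 5.02, 2.22, -0.58, -3.38]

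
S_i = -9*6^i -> [-9, -54, -324, -1944, -11664]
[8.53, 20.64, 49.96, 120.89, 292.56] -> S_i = 8.53*2.42^i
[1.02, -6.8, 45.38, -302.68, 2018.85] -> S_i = 1.02*(-6.67)^i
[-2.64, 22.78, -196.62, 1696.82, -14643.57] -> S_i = -2.64*(-8.63)^i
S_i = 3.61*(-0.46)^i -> [3.61, -1.66, 0.76, -0.35, 0.16]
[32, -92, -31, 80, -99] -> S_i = Random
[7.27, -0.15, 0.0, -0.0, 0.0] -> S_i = 7.27*(-0.02)^i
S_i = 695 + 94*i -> [695, 789, 883, 977, 1071]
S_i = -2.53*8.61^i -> [-2.53, -21.78, -187.55, -1614.84, -13903.79]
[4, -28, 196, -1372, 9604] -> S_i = 4*-7^i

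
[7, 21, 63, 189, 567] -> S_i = 7*3^i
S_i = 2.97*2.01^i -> [2.97, 5.97, 12.0, 24.12, 48.48]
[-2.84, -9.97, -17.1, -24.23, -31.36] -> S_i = -2.84 + -7.13*i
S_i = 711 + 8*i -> [711, 719, 727, 735, 743]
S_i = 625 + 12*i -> [625, 637, 649, 661, 673]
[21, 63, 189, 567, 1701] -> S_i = 21*3^i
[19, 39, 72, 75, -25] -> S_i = Random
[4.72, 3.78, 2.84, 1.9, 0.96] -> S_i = 4.72 + -0.94*i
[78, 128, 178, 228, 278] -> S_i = 78 + 50*i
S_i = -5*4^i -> [-5, -20, -80, -320, -1280]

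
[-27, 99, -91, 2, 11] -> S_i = Random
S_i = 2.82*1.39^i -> [2.82, 3.92, 5.45, 7.57, 10.53]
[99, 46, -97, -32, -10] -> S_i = Random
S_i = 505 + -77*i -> [505, 428, 351, 274, 197]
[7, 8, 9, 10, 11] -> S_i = 7 + 1*i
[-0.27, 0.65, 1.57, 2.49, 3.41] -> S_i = -0.27 + 0.92*i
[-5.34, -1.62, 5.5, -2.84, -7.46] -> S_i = Random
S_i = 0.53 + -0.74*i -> [0.53, -0.21, -0.95, -1.69, -2.43]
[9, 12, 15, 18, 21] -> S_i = 9 + 3*i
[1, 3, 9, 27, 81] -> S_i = 1*3^i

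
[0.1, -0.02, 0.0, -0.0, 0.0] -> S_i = 0.10*(-0.16)^i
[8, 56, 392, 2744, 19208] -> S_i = 8*7^i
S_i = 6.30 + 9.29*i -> [6.3, 15.59, 24.88, 34.17, 43.46]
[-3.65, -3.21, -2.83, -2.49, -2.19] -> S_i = -3.65*0.88^i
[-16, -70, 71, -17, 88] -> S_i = Random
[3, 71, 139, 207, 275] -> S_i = 3 + 68*i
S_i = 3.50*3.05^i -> [3.5, 10.68, 32.56, 99.3, 302.88]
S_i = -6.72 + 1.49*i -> [-6.72, -5.23, -3.74, -2.25, -0.76]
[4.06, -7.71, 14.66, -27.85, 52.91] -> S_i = 4.06*(-1.90)^i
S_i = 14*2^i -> [14, 28, 56, 112, 224]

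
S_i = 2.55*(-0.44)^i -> [2.55, -1.12, 0.49, -0.22, 0.1]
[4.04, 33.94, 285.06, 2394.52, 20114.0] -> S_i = 4.04*8.40^i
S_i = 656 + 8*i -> [656, 664, 672, 680, 688]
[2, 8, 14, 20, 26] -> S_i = 2 + 6*i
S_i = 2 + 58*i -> [2, 60, 118, 176, 234]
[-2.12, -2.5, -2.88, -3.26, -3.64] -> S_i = -2.12 + -0.38*i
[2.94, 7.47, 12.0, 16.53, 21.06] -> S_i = 2.94 + 4.53*i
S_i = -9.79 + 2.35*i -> [-9.79, -7.44, -5.09, -2.74, -0.39]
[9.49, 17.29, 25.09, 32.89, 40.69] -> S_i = 9.49 + 7.80*i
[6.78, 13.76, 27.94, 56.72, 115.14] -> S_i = 6.78*2.03^i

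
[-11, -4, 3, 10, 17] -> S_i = -11 + 7*i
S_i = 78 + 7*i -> [78, 85, 92, 99, 106]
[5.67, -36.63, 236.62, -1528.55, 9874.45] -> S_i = 5.67*(-6.46)^i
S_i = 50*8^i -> [50, 400, 3200, 25600, 204800]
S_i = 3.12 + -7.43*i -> [3.12, -4.31, -11.74, -19.17, -26.6]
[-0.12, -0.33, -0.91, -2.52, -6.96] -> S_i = -0.12*2.76^i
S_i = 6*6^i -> [6, 36, 216, 1296, 7776]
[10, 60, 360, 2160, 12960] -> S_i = 10*6^i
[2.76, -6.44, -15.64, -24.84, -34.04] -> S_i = 2.76 + -9.20*i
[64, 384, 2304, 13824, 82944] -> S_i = 64*6^i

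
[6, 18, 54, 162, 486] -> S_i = 6*3^i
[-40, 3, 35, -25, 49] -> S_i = Random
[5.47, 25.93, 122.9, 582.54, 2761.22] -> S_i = 5.47*4.74^i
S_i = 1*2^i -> [1, 2, 4, 8, 16]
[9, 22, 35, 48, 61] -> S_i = 9 + 13*i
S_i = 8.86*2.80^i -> [8.86, 24.81, 69.46, 194.49, 544.59]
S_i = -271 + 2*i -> [-271, -269, -267, -265, -263]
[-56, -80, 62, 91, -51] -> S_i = Random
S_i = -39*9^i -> [-39, -351, -3159, -28431, -255879]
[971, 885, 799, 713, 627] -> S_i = 971 + -86*i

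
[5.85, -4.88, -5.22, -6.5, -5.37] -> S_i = Random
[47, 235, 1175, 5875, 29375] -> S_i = 47*5^i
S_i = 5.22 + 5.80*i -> [5.22, 11.02, 16.82, 22.62, 28.42]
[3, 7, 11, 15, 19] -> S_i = 3 + 4*i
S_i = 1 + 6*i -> [1, 7, 13, 19, 25]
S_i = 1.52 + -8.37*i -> [1.52, -6.85, -15.22, -23.59, -31.96]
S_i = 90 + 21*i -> [90, 111, 132, 153, 174]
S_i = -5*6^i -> [-5, -30, -180, -1080, -6480]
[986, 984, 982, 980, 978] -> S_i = 986 + -2*i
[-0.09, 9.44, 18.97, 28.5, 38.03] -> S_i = -0.09 + 9.53*i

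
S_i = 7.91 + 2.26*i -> [7.91, 10.17, 12.43, 14.69, 16.95]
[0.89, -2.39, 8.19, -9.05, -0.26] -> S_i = Random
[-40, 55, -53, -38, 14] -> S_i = Random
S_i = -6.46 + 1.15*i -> [-6.46, -5.31, -4.16, -3.01, -1.86]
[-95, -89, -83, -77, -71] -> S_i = -95 + 6*i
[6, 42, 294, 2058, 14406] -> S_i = 6*7^i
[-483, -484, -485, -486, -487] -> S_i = -483 + -1*i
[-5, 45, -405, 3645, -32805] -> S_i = -5*-9^i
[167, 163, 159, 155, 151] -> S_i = 167 + -4*i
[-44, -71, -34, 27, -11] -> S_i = Random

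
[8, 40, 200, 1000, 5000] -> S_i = 8*5^i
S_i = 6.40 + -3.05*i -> [6.4, 3.35, 0.3, -2.75, -5.8]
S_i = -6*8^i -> [-6, -48, -384, -3072, -24576]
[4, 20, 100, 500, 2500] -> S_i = 4*5^i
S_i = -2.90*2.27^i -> [-2.9, -6.58, -14.94, -33.92, -77.0]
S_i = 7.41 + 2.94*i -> [7.41, 10.35, 13.29, 16.23, 19.17]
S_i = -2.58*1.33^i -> [-2.58, -3.43, -4.56, -6.07, -8.07]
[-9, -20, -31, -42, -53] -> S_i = -9 + -11*i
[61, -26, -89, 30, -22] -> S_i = Random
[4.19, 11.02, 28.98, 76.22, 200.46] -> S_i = 4.19*2.63^i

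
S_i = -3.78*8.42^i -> [-3.78, -31.83, -267.99, -2256.46, -18999.41]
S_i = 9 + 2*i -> [9, 11, 13, 15, 17]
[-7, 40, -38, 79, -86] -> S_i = Random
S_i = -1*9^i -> [-1, -9, -81, -729, -6561]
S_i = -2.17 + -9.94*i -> [-2.17, -12.11, -22.05, -31.99, -41.93]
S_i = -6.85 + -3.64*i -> [-6.85, -10.49, -14.13, -17.77, -21.41]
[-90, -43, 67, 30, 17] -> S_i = Random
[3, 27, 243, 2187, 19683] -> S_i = 3*9^i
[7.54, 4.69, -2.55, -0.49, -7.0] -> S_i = Random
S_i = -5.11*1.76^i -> [-5.11, -8.99, -15.83, -27.86, -49.03]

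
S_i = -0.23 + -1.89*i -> [-0.23, -2.12, -4.01, -5.9, -7.79]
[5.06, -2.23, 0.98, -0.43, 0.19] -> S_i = 5.06*(-0.44)^i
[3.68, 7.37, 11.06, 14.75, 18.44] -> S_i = 3.68 + 3.69*i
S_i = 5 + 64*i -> [5, 69, 133, 197, 261]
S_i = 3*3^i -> [3, 9, 27, 81, 243]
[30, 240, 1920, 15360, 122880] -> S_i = 30*8^i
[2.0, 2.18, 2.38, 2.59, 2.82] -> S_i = 2.00*1.09^i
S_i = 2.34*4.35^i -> [2.34, 10.18, 44.28, 192.61, 837.86]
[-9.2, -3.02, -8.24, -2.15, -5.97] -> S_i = Random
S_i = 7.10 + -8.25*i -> [7.1, -1.15, -9.4, -17.65, -25.9]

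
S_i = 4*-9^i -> [4, -36, 324, -2916, 26244]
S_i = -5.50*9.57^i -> [-5.5, -52.64, -503.72, -4820.57, -46132.87]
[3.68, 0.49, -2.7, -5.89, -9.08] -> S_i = 3.68 + -3.19*i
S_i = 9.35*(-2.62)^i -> [9.35, -24.5, 64.18, -168.16, 440.57]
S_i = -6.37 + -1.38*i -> [-6.37, -7.75, -9.13, -10.51, -11.89]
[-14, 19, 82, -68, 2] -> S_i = Random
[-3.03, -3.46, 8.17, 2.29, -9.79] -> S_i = Random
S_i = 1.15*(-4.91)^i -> [1.15, -5.65, 27.72, -136.13, 668.38]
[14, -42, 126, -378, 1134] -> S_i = 14*-3^i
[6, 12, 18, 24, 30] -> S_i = 6 + 6*i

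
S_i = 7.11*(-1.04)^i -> [7.11, -7.39, 7.69, -8.0, 8.32]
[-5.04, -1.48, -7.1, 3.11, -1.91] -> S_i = Random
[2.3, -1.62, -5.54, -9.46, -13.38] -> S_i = 2.30 + -3.92*i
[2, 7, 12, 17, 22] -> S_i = 2 + 5*i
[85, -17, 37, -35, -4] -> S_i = Random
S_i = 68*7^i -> [68, 476, 3332, 23324, 163268]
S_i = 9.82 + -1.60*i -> [9.82, 8.22, 6.62, 5.02, 3.42]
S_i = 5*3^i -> [5, 15, 45, 135, 405]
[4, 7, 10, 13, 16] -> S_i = 4 + 3*i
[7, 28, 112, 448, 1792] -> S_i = 7*4^i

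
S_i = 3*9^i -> [3, 27, 243, 2187, 19683]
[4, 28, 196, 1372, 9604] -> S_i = 4*7^i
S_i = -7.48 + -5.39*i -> [-7.48, -12.87, -18.26, -23.65, -29.04]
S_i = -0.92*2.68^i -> [-0.92, -2.47, -6.61, -17.71, -47.46]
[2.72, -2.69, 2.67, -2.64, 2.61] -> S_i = 2.72*(-0.99)^i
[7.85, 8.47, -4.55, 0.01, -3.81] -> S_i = Random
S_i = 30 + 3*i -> [30, 33, 36, 39, 42]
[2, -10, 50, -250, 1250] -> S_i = 2*-5^i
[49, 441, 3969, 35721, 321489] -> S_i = 49*9^i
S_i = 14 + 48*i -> [14, 62, 110, 158, 206]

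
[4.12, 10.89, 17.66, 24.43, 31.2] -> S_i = 4.12 + 6.77*i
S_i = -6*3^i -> [-6, -18, -54, -162, -486]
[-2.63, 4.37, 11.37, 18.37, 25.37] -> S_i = -2.63 + 7.00*i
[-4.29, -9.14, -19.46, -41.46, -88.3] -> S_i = -4.29*2.13^i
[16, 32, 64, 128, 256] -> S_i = 16*2^i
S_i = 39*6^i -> [39, 234, 1404, 8424, 50544]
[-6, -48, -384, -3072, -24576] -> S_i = -6*8^i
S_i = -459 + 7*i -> [-459, -452, -445, -438, -431]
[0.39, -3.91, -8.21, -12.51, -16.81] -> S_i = 0.39 + -4.30*i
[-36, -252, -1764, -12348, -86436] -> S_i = -36*7^i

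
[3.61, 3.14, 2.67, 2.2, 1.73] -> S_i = 3.61 + -0.47*i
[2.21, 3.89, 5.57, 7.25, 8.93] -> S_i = 2.21 + 1.68*i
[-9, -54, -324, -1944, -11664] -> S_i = -9*6^i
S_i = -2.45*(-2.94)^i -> [-2.45, 7.2, -21.18, 62.26, -183.04]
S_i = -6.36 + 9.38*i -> [-6.36, 3.02, 12.4, 21.78, 31.16]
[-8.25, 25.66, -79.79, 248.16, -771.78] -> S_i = -8.25*(-3.11)^i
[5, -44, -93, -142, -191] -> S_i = 5 + -49*i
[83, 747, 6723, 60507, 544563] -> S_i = 83*9^i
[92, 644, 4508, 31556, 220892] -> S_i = 92*7^i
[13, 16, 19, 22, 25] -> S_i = 13 + 3*i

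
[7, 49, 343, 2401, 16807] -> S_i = 7*7^i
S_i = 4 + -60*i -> [4, -56, -116, -176, -236]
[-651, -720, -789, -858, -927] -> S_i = -651 + -69*i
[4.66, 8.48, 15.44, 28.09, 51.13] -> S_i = 4.66*1.82^i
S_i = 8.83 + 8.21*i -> [8.83, 17.04, 25.25, 33.46, 41.67]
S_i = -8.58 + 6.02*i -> [-8.58, -2.56, 3.46, 9.48, 15.5]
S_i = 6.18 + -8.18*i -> [6.18, -2.0, -10.18, -18.36, -26.54]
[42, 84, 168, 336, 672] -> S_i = 42*2^i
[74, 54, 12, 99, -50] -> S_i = Random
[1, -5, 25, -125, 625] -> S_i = 1*-5^i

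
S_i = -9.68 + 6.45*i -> [-9.68, -3.23, 3.22, 9.67, 16.12]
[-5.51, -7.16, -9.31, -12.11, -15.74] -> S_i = -5.51*1.30^i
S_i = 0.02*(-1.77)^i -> [0.02, -0.04, 0.06, -0.11, 0.2]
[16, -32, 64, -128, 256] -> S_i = 16*-2^i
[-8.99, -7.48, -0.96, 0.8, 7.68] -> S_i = Random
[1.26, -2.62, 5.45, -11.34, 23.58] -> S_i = 1.26*(-2.08)^i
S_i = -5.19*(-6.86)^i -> [-5.19, 35.6, -244.24, 1675.48, -11493.8]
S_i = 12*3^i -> [12, 36, 108, 324, 972]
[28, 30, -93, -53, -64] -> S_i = Random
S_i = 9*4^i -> [9, 36, 144, 576, 2304]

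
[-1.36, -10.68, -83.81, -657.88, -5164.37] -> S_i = -1.36*7.85^i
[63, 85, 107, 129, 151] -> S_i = 63 + 22*i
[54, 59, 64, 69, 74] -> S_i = 54 + 5*i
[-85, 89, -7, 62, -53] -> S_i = Random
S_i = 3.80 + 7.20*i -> [3.8, 11.0, 18.2, 25.4, 32.6]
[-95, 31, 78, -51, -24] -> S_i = Random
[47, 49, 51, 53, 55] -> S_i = 47 + 2*i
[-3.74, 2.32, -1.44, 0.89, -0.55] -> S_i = -3.74*(-0.62)^i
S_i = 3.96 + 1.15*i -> [3.96, 5.11, 6.26, 7.41, 8.56]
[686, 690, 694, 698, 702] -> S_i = 686 + 4*i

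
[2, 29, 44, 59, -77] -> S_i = Random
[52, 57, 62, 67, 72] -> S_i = 52 + 5*i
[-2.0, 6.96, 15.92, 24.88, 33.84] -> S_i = -2.00 + 8.96*i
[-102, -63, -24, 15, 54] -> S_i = -102 + 39*i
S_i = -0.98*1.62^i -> [-0.98, -1.59, -2.57, -4.17, -6.75]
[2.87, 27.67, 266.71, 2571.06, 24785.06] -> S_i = 2.87*9.64^i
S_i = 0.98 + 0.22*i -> [0.98, 1.2, 1.42, 1.64, 1.86]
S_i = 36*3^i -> [36, 108, 324, 972, 2916]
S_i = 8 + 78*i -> [8, 86, 164, 242, 320]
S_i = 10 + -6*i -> [10, 4, -2, -8, -14]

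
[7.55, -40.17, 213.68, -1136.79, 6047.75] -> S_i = 7.55*(-5.32)^i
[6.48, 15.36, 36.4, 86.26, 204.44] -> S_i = 6.48*2.37^i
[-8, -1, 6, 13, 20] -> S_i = -8 + 7*i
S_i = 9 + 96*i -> [9, 105, 201, 297, 393]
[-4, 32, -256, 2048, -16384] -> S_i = -4*-8^i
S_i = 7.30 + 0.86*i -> [7.3, 8.16, 9.02, 9.88, 10.74]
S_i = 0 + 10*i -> [0, 10, 20, 30, 40]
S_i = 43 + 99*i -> [43, 142, 241, 340, 439]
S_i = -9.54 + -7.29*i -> [-9.54, -16.83, -24.12, -31.41, -38.7]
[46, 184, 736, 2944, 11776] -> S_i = 46*4^i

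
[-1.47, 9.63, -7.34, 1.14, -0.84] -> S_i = Random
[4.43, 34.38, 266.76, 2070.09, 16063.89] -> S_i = 4.43*7.76^i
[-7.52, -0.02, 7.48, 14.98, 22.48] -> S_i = -7.52 + 7.50*i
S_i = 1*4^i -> [1, 4, 16, 64, 256]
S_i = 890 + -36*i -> [890, 854, 818, 782, 746]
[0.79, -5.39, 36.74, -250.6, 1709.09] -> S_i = 0.79*(-6.82)^i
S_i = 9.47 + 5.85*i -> [9.47, 15.32, 21.17, 27.02, 32.87]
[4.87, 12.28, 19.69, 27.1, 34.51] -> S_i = 4.87 + 7.41*i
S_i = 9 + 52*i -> [9, 61, 113, 165, 217]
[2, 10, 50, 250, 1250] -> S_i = 2*5^i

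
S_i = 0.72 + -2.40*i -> [0.72, -1.68, -4.08, -6.48, -8.88]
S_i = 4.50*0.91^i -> [4.5, 4.1, 3.73, 3.39, 3.09]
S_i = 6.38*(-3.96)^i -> [6.38, -25.26, 100.05, -396.19, 1568.92]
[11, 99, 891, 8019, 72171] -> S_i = 11*9^i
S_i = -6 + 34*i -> [-6, 28, 62, 96, 130]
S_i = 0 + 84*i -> [0, 84, 168, 252, 336]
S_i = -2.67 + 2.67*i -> [-2.67, 0.0, 2.67, 5.34, 8.01]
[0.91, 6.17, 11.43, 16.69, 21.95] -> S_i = 0.91 + 5.26*i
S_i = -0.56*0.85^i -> [-0.56, -0.48, -0.4, -0.34, -0.29]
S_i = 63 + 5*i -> [63, 68, 73, 78, 83]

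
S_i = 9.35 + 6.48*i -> [9.35, 15.83, 22.31, 28.79, 35.27]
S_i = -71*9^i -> [-71, -639, -5751, -51759, -465831]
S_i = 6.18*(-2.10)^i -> [6.18, -12.98, 27.25, -57.23, 120.19]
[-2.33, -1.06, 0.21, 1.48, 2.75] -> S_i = -2.33 + 1.27*i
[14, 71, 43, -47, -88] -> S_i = Random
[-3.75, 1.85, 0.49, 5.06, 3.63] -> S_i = Random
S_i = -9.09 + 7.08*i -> [-9.09, -2.01, 5.07, 12.15, 19.23]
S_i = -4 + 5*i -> [-4, 1, 6, 11, 16]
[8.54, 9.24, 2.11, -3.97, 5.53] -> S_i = Random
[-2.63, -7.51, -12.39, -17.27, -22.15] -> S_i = -2.63 + -4.88*i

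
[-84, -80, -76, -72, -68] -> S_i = -84 + 4*i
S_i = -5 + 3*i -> [-5, -2, 1, 4, 7]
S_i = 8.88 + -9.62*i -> [8.88, -0.74, -10.36, -19.98, -29.6]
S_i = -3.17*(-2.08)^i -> [-3.17, 6.59, -13.71, 28.53, -59.34]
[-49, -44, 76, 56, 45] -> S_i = Random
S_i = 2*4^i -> [2, 8, 32, 128, 512]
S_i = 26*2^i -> [26, 52, 104, 208, 416]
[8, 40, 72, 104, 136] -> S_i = 8 + 32*i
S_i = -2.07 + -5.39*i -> [-2.07, -7.46, -12.85, -18.24, -23.63]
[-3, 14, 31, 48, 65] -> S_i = -3 + 17*i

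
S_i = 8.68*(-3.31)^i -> [8.68, -28.73, 95.1, -314.78, 1041.91]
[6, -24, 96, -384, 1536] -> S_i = 6*-4^i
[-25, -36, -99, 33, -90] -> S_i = Random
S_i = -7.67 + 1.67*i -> [-7.67, -6.0, -4.33, -2.66, -0.99]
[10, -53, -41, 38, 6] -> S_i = Random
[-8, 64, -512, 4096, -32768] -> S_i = -8*-8^i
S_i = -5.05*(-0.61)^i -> [-5.05, 3.08, -1.88, 1.15, -0.7]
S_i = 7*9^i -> [7, 63, 567, 5103, 45927]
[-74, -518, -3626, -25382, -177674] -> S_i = -74*7^i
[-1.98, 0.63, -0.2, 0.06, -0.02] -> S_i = -1.98*(-0.32)^i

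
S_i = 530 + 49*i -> [530, 579, 628, 677, 726]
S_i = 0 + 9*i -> [0, 9, 18, 27, 36]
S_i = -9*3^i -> [-9, -27, -81, -243, -729]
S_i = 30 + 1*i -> [30, 31, 32, 33, 34]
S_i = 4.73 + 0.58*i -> [4.73, 5.31, 5.89, 6.47, 7.05]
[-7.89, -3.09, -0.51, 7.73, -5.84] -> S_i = Random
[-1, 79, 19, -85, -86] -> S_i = Random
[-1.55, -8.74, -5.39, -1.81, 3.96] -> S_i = Random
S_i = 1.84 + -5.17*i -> [1.84, -3.33, -8.5, -13.67, -18.84]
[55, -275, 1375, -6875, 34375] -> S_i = 55*-5^i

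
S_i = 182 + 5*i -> [182, 187, 192, 197, 202]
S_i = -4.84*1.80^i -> [-4.84, -8.71, -15.68, -28.23, -50.81]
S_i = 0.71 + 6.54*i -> [0.71, 7.25, 13.79, 20.33, 26.87]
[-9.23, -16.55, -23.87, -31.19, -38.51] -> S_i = -9.23 + -7.32*i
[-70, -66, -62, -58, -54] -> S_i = -70 + 4*i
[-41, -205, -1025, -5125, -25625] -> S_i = -41*5^i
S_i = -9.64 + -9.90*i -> [-9.64, -19.54, -29.44, -39.34, -49.24]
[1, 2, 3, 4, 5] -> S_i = 1 + 1*i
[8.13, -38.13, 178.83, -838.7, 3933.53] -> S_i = 8.13*(-4.69)^i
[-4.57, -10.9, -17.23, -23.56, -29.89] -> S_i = -4.57 + -6.33*i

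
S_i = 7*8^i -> [7, 56, 448, 3584, 28672]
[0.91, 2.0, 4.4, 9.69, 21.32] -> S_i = 0.91*2.20^i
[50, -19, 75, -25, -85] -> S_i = Random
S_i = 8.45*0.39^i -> [8.45, 3.3, 1.29, 0.5, 0.2]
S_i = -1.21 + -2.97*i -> [-1.21, -4.18, -7.15, -10.12, -13.09]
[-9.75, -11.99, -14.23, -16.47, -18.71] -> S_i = -9.75 + -2.24*i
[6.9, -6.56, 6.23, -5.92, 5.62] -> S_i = 6.90*(-0.95)^i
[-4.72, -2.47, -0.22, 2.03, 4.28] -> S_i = -4.72 + 2.25*i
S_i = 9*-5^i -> [9, -45, 225, -1125, 5625]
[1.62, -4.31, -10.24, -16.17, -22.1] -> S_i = 1.62 + -5.93*i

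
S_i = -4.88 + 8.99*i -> [-4.88, 4.11, 13.1, 22.09, 31.08]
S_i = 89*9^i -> [89, 801, 7209, 64881, 583929]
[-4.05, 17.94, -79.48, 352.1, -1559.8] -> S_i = -4.05*(-4.43)^i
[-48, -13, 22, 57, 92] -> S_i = -48 + 35*i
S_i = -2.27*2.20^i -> [-2.27, -4.99, -10.99, -24.17, -53.18]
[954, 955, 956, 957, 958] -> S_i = 954 + 1*i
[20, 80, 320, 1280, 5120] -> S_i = 20*4^i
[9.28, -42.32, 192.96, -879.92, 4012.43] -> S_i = 9.28*(-4.56)^i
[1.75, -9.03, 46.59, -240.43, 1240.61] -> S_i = 1.75*(-5.16)^i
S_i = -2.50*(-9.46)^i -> [-2.5, 23.65, -223.73, 2116.48, -20021.87]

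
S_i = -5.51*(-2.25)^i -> [-5.51, 12.4, -27.89, 62.76, -141.22]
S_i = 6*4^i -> [6, 24, 96, 384, 1536]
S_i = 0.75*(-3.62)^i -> [0.75, -2.72, 9.83, -35.58, 128.79]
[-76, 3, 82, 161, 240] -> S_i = -76 + 79*i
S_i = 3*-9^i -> [3, -27, 243, -2187, 19683]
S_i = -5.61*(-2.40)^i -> [-5.61, 13.46, -32.31, 77.55, -186.13]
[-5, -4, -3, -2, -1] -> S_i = -5 + 1*i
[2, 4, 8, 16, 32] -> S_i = 2*2^i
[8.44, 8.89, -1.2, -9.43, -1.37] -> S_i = Random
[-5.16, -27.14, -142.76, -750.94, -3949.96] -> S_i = -5.16*5.26^i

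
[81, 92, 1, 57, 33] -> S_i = Random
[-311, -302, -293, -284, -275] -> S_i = -311 + 9*i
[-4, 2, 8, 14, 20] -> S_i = -4 + 6*i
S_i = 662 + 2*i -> [662, 664, 666, 668, 670]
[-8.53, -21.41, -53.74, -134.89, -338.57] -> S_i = -8.53*2.51^i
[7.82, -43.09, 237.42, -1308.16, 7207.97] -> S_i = 7.82*(-5.51)^i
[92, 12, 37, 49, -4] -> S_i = Random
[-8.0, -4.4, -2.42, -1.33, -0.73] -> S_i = -8.00*0.55^i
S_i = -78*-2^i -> [-78, 156, -312, 624, -1248]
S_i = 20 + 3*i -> [20, 23, 26, 29, 32]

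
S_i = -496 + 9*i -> [-496, -487, -478, -469, -460]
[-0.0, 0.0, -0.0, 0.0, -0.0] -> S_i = -0.00*(-9.20)^i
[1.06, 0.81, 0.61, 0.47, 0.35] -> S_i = 1.06*0.76^i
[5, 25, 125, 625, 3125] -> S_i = 5*5^i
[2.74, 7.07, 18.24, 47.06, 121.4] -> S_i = 2.74*2.58^i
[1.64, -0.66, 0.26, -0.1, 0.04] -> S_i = 1.64*(-0.40)^i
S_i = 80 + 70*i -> [80, 150, 220, 290, 360]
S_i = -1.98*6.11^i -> [-1.98, -12.1, -73.92, -451.64, -2759.5]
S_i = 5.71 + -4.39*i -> [5.71, 1.32, -3.07, -7.46, -11.85]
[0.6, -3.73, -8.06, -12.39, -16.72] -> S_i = 0.60 + -4.33*i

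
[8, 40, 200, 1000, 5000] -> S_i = 8*5^i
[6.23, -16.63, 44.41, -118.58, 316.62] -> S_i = 6.23*(-2.67)^i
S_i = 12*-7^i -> [12, -84, 588, -4116, 28812]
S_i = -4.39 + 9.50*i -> [-4.39, 5.11, 14.61, 24.11, 33.61]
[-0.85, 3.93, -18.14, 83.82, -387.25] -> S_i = -0.85*(-4.62)^i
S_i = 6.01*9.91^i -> [6.01, 59.56, 590.23, 5849.19, 57965.43]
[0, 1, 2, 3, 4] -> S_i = 0 + 1*i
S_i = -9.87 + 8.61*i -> [-9.87, -1.26, 7.35, 15.96, 24.57]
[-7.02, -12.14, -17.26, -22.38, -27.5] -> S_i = -7.02 + -5.12*i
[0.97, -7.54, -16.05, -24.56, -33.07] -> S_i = 0.97 + -8.51*i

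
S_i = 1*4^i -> [1, 4, 16, 64, 256]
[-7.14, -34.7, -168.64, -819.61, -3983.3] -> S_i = -7.14*4.86^i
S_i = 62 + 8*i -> [62, 70, 78, 86, 94]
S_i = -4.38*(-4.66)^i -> [-4.38, 20.41, -95.11, 443.23, -2065.46]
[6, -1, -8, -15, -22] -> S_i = 6 + -7*i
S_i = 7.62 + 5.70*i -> [7.62, 13.32, 19.02, 24.72, 30.42]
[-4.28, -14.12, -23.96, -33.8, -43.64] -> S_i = -4.28 + -9.84*i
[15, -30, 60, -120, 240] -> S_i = 15*-2^i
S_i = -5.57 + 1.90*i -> [-5.57, -3.67, -1.77, 0.13, 2.03]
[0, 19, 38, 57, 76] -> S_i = 0 + 19*i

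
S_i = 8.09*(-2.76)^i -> [8.09, -22.33, 61.63, -170.09, 469.45]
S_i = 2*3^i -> [2, 6, 18, 54, 162]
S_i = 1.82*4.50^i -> [1.82, 8.19, 36.86, 165.85, 746.31]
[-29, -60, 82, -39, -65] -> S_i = Random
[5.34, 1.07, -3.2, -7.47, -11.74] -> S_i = 5.34 + -4.27*i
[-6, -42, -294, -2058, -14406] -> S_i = -6*7^i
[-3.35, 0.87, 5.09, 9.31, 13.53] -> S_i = -3.35 + 4.22*i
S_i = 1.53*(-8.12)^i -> [1.53, -12.42, 100.88, -819.14, 6651.44]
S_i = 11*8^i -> [11, 88, 704, 5632, 45056]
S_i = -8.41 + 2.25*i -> [-8.41, -6.16, -3.91, -1.66, 0.59]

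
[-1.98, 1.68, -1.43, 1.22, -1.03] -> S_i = -1.98*(-0.85)^i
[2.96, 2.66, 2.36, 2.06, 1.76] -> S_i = 2.96 + -0.30*i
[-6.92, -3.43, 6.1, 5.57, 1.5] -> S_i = Random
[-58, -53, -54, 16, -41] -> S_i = Random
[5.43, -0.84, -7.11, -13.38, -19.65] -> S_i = 5.43 + -6.27*i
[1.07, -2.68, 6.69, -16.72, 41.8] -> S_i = 1.07*(-2.50)^i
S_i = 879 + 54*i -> [879, 933, 987, 1041, 1095]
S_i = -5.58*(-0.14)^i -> [-5.58, 0.78, -0.11, 0.02, -0.0]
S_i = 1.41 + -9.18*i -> [1.41, -7.77, -16.95, -26.13, -35.31]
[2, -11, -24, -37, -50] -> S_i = 2 + -13*i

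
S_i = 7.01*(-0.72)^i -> [7.01, -5.05, 3.63, -2.62, 1.88]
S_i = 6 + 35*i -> [6, 41, 76, 111, 146]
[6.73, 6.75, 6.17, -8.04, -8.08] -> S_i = Random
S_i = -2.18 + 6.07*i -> [-2.18, 3.89, 9.96, 16.03, 22.1]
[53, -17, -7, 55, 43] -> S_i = Random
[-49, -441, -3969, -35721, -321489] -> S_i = -49*9^i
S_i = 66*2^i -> [66, 132, 264, 528, 1056]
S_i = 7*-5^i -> [7, -35, 175, -875, 4375]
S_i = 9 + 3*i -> [9, 12, 15, 18, 21]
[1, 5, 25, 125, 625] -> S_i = 1*5^i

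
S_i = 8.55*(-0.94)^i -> [8.55, -8.04, 7.55, -7.1, 6.68]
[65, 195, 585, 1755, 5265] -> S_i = 65*3^i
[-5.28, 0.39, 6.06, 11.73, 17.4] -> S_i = -5.28 + 5.67*i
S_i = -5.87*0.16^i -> [-5.87, -0.94, -0.15, -0.02, -0.0]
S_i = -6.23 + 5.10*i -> [-6.23, -1.13, 3.97, 9.07, 14.17]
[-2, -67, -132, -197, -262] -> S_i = -2 + -65*i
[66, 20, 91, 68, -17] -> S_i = Random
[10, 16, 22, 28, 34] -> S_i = 10 + 6*i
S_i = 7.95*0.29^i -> [7.95, 2.31, 0.67, 0.19, 0.06]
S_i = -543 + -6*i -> [-543, -549, -555, -561, -567]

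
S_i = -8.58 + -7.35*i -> [-8.58, -15.93, -23.28, -30.63, -37.98]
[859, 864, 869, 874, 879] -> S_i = 859 + 5*i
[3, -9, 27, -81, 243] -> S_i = 3*-3^i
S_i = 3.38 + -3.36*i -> [3.38, 0.02, -3.34, -6.7, -10.06]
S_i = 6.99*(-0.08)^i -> [6.99, -0.56, 0.04, -0.0, 0.0]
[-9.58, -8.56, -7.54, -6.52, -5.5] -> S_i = -9.58 + 1.02*i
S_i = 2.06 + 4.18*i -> [2.06, 6.24, 10.42, 14.6, 18.78]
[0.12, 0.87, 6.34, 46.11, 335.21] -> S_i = 0.12*7.27^i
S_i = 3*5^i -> [3, 15, 75, 375, 1875]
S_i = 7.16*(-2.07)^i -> [7.16, -14.82, 30.68, -63.51, 131.46]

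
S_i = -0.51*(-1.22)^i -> [-0.51, 0.62, -0.76, 0.93, -1.13]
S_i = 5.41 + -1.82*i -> [5.41, 3.59, 1.77, -0.05, -1.87]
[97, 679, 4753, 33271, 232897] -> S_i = 97*7^i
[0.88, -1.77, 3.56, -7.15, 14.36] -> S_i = 0.88*(-2.01)^i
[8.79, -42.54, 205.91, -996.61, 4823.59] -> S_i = 8.79*(-4.84)^i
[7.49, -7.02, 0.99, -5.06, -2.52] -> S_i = Random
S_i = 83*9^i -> [83, 747, 6723, 60507, 544563]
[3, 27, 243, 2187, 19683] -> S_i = 3*9^i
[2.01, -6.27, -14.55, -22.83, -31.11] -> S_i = 2.01 + -8.28*i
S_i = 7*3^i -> [7, 21, 63, 189, 567]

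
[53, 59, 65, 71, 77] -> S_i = 53 + 6*i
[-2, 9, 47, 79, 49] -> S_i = Random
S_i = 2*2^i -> [2, 4, 8, 16, 32]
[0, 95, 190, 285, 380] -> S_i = 0 + 95*i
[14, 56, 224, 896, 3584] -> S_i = 14*4^i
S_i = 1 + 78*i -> [1, 79, 157, 235, 313]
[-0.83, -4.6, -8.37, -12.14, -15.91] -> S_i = -0.83 + -3.77*i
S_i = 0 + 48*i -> [0, 48, 96, 144, 192]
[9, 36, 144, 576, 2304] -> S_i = 9*4^i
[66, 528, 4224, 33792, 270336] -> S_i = 66*8^i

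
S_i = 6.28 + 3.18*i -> [6.28, 9.46, 12.64, 15.82, 19.0]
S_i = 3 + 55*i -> [3, 58, 113, 168, 223]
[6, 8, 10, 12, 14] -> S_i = 6 + 2*i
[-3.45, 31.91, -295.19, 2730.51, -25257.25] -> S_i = -3.45*(-9.25)^i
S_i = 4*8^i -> [4, 32, 256, 2048, 16384]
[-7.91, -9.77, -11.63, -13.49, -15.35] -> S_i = -7.91 + -1.86*i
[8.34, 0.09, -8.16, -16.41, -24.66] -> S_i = 8.34 + -8.25*i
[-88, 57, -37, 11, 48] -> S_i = Random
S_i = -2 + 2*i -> [-2, 0, 2, 4, 6]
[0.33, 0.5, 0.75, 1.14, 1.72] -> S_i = 0.33*1.51^i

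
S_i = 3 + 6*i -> [3, 9, 15, 21, 27]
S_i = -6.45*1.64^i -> [-6.45, -10.58, -17.35, -28.45, -46.66]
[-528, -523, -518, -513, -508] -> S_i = -528 + 5*i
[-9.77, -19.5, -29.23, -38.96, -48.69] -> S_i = -9.77 + -9.73*i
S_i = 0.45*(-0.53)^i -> [0.45, -0.24, 0.13, -0.07, 0.04]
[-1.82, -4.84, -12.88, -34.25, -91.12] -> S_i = -1.82*2.66^i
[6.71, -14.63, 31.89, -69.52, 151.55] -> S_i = 6.71*(-2.18)^i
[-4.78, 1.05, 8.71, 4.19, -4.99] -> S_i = Random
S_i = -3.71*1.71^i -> [-3.71, -6.34, -10.85, -18.55, -31.72]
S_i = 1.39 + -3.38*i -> [1.39, -1.99, -5.37, -8.75, -12.13]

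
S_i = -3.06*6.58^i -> [-3.06, -20.13, -132.49, -871.76, -5736.21]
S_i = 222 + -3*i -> [222, 219, 216, 213, 210]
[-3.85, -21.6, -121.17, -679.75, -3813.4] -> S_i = -3.85*5.61^i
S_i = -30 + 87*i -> [-30, 57, 144, 231, 318]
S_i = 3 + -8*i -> [3, -5, -13, -21, -29]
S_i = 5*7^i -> [5, 35, 245, 1715, 12005]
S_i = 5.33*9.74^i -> [5.33, 51.91, 505.64, 4924.98, 47969.26]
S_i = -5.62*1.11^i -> [-5.62, -6.24, -6.92, -7.69, -8.53]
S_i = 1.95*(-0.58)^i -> [1.95, -1.13, 0.66, -0.38, 0.22]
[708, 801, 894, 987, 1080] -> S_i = 708 + 93*i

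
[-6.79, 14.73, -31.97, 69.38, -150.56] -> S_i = -6.79*(-2.17)^i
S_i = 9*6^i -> [9, 54, 324, 1944, 11664]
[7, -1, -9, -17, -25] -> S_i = 7 + -8*i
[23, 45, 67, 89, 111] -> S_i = 23 + 22*i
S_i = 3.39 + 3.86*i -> [3.39, 7.25, 11.11, 14.97, 18.83]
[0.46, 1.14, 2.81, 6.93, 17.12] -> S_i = 0.46*2.47^i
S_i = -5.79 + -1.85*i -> [-5.79, -7.64, -9.49, -11.34, -13.19]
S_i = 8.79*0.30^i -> [8.79, 2.64, 0.79, 0.24, 0.07]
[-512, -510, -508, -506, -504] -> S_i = -512 + 2*i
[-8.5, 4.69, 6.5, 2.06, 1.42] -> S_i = Random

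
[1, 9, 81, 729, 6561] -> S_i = 1*9^i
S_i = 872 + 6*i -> [872, 878, 884, 890, 896]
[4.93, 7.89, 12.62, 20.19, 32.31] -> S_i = 4.93*1.60^i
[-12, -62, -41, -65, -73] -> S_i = Random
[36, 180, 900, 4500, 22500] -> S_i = 36*5^i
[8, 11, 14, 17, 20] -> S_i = 8 + 3*i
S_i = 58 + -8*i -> [58, 50, 42, 34, 26]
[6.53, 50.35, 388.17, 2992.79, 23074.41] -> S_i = 6.53*7.71^i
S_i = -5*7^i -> [-5, -35, -245, -1715, -12005]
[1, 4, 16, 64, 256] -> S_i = 1*4^i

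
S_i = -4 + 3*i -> [-4, -1, 2, 5, 8]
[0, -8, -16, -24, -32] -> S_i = 0 + -8*i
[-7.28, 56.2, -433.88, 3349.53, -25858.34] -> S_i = -7.28*(-7.72)^i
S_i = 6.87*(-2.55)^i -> [6.87, -17.52, 44.67, -113.91, 290.48]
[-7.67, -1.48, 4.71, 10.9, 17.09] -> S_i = -7.67 + 6.19*i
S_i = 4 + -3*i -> [4, 1, -2, -5, -8]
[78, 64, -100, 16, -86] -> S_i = Random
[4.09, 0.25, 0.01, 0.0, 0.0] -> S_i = 4.09*0.06^i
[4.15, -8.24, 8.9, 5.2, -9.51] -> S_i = Random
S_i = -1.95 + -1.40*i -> [-1.95, -3.35, -4.75, -6.15, -7.55]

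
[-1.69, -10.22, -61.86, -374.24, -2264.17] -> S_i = -1.69*6.05^i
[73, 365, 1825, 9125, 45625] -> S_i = 73*5^i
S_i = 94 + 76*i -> [94, 170, 246, 322, 398]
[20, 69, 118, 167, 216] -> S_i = 20 + 49*i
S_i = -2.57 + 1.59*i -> [-2.57, -0.98, 0.61, 2.2, 3.79]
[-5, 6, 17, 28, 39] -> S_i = -5 + 11*i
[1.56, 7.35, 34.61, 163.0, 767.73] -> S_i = 1.56*4.71^i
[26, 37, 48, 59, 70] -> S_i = 26 + 11*i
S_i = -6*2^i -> [-6, -12, -24, -48, -96]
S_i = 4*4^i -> [4, 16, 64, 256, 1024]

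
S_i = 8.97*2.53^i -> [8.97, 22.69, 57.42, 145.26, 367.51]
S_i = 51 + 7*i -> [51, 58, 65, 72, 79]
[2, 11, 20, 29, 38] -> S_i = 2 + 9*i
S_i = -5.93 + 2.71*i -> [-5.93, -3.22, -0.51, 2.2, 4.91]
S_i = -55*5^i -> [-55, -275, -1375, -6875, -34375]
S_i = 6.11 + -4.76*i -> [6.11, 1.35, -3.41, -8.17, -12.93]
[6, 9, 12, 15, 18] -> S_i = 6 + 3*i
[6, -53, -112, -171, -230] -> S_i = 6 + -59*i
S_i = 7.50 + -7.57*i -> [7.5, -0.07, -7.64, -15.21, -22.78]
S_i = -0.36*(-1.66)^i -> [-0.36, 0.6, -0.99, 1.65, -2.73]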